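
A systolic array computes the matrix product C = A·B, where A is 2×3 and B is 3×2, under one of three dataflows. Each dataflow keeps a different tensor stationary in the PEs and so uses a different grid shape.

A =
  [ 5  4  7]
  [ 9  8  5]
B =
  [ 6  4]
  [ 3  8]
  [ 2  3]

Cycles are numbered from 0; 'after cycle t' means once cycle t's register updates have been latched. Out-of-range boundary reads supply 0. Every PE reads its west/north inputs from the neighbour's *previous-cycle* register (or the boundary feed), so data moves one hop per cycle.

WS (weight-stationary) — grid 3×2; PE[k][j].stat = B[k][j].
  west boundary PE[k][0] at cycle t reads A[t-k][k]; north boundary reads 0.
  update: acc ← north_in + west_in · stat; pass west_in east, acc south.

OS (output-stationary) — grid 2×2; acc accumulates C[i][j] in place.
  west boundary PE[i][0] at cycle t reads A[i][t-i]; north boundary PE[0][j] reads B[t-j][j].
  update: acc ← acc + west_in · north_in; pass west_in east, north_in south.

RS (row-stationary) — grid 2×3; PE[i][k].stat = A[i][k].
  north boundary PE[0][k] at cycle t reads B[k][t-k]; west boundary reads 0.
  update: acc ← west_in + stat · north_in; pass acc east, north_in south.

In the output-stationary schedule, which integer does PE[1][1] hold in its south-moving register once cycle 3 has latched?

OS 2×2: PE[1][1] cycle-by-cycle (with neighbour feeds):
  [0] (0,1) acc=0 (h:0 v:0)
  [0] (1,0) acc=0 (h:0 v:0)
  [0] (1,1) acc=0 (h:0 v:0)
  [1] (0,1) acc=20 (h:5 v:4)
  [1] (1,0) acc=54 (h:9 v:6)
  [1] (1,1) acc=0 (h:0 v:0)
  [2] (0,1) acc=52 (h:4 v:8)
  [2] (1,0) acc=78 (h:8 v:3)
  [2] (1,1) acc=36 (h:9 v:4)
  [3] (0,1) acc=73 (h:7 v:3)
  [3] (1,0) acc=88 (h:5 v:2)
  [3] (1,1) acc=100 (h:8 v:8)

register = 8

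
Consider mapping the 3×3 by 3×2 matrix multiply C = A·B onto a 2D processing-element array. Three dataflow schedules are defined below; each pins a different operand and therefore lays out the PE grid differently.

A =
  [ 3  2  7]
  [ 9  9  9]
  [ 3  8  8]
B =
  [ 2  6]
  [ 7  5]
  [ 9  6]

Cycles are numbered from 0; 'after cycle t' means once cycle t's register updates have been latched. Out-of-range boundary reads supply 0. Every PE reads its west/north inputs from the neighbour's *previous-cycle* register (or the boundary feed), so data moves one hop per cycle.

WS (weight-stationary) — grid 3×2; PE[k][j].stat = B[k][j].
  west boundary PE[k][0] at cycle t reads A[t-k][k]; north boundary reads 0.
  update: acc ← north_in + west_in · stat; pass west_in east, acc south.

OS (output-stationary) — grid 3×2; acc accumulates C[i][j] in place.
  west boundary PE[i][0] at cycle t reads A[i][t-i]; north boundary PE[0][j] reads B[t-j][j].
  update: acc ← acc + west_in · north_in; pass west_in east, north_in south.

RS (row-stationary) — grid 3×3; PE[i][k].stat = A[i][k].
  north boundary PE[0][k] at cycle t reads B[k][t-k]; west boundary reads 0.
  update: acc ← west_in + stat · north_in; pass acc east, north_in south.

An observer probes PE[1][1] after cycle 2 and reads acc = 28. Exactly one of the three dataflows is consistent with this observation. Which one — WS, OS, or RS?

Under WS (3×2), PE[1][1]:
  0: (1,1).acc=0  regs=<0,0>
  1: (1,1).acc=0  regs=<0,0>
  2: (1,1).acc=28  regs=<2,28>
Under OS (3×2), PE[1][1]:
  0: (1,1).acc=0  regs=<0,0>
  1: (1,1).acc=0  regs=<0,0>
  2: (1,1).acc=54  regs=<9,6>
Under RS (3×3), PE[1][1]:
  0: (1,1).acc=0  regs=<0,0>
  1: (1,1).acc=0  regs=<0,0>
  2: (1,1).acc=81  regs=<81,7>

dataflow = WS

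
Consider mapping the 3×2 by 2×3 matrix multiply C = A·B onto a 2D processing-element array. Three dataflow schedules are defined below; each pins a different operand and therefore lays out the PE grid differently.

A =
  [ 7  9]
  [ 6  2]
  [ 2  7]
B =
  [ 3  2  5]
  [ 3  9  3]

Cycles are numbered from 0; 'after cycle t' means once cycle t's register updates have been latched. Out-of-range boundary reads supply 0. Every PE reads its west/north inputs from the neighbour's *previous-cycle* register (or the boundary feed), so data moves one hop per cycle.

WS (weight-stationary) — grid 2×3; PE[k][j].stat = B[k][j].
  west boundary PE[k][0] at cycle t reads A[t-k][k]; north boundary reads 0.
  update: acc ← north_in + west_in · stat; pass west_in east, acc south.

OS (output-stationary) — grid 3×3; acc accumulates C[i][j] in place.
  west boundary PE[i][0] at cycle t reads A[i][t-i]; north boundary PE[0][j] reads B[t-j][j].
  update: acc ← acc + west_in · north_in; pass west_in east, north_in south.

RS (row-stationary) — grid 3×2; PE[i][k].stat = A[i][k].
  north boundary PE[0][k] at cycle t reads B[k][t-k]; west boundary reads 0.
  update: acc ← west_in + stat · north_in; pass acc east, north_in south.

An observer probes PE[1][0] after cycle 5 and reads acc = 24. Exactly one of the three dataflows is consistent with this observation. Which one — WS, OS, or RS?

dataflow = OS

Under WS (2×3), PE[1][0]:
  t=0 PE[1][0]: acc=0 h=0 v=0
  t=1 PE[1][0]: acc=48 h=9 v=48
  t=2 PE[1][0]: acc=24 h=2 v=24
  t=3 PE[1][0]: acc=27 h=7 v=27
  t=4 PE[1][0]: acc=0 h=0 v=0
  t=5 PE[1][0]: acc=0 h=0 v=0
Under OS (3×3), PE[1][0]:
  t=0 PE[1][0]: acc=0 h=0 v=0
  t=1 PE[1][0]: acc=18 h=6 v=3
  t=2 PE[1][0]: acc=24 h=2 v=3
  t=3 PE[1][0]: acc=24 h=0 v=0
  t=4 PE[1][0]: acc=24 h=0 v=0
  t=5 PE[1][0]: acc=24 h=0 v=0
Under RS (3×2), PE[1][0]:
  t=0 PE[1][0]: acc=0 h=0 v=0
  t=1 PE[1][0]: acc=18 h=18 v=3
  t=2 PE[1][0]: acc=12 h=12 v=2
  t=3 PE[1][0]: acc=30 h=30 v=5
  t=4 PE[1][0]: acc=0 h=0 v=0
  t=5 PE[1][0]: acc=0 h=0 v=0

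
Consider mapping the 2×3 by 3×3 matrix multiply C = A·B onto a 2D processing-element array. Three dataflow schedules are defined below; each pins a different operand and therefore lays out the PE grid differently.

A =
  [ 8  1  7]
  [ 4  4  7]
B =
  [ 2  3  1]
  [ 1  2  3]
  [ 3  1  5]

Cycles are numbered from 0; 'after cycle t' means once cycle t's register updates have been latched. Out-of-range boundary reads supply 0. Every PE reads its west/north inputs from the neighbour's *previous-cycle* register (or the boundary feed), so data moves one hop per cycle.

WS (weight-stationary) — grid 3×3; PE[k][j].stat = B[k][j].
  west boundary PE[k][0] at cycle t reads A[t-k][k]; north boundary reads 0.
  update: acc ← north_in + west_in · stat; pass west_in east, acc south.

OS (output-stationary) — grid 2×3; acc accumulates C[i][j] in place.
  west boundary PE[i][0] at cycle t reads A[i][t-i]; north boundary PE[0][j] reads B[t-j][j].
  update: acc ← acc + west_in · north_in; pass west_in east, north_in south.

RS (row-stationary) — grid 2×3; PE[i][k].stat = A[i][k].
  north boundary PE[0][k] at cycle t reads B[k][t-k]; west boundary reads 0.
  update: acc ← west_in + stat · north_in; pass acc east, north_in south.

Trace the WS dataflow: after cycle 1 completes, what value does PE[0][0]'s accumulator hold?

PE[0][0].acc = 8

Tracing WS — 3×3 array, target PE[0][0]:
  @0  [0,0]  acc 16  |  →8  ↓16
  @1  [0,0]  acc 8  |  →4  ↓8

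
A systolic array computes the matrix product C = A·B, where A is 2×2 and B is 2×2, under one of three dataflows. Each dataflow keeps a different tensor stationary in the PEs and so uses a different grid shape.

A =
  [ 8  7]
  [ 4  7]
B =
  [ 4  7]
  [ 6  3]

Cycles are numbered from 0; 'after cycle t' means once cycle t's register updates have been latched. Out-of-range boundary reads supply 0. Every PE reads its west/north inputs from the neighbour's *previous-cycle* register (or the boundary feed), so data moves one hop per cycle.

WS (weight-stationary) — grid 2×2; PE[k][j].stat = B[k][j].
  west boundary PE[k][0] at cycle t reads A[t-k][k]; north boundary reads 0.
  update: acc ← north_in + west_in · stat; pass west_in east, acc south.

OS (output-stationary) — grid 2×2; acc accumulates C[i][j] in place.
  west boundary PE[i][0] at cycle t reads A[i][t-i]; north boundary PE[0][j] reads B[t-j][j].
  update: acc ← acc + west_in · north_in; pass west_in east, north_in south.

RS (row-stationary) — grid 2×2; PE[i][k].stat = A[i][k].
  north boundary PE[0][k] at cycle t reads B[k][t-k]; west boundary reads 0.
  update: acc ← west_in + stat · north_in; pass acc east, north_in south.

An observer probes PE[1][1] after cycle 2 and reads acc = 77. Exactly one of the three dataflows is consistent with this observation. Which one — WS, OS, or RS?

dataflow = WS

WS [2×2] PE[1][1] across cycles:
  cycle 0: PE[1][1] → acc 0, east 0, south 0
  cycle 1: PE[1][1] → acc 0, east 0, south 0
  cycle 2: PE[1][1] → acc 77, east 7, south 77
OS [2×2] PE[1][1] across cycles:
  cycle 0: PE[1][1] → acc 0, east 0, south 0
  cycle 1: PE[1][1] → acc 0, east 0, south 0
  cycle 2: PE[1][1] → acc 28, east 4, south 7
RS [2×2] PE[1][1] across cycles:
  cycle 0: PE[1][1] → acc 0, east 0, south 0
  cycle 1: PE[1][1] → acc 0, east 0, south 0
  cycle 2: PE[1][1] → acc 58, east 58, south 6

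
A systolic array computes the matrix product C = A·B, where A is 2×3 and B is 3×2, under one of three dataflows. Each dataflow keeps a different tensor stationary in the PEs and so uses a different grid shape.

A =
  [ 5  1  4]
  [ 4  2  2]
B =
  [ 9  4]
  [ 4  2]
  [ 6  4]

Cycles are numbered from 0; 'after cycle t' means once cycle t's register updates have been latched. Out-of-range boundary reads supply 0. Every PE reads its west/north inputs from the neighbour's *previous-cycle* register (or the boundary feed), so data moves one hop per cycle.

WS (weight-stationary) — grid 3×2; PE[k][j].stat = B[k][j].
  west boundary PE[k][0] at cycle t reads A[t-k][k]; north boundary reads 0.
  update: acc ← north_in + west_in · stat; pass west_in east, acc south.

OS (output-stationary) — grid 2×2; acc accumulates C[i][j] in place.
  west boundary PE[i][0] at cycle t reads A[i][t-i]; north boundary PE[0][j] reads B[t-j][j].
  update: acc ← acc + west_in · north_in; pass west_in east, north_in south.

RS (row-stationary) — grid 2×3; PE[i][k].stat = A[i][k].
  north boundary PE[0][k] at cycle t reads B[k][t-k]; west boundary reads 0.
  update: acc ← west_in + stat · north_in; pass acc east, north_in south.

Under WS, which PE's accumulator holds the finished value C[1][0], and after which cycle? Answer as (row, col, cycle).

WS — PE[2][0] is where C[1][0] collects:
  c0 r2c0: 0 / 0 / 0
  c1 r2c0: 0 / 0 / 0
  c2 r2c0: 73 / 4 / 73
  c3 r2c0: 56 / 2 / 56

(row, col, cycle) = (2, 0, 3)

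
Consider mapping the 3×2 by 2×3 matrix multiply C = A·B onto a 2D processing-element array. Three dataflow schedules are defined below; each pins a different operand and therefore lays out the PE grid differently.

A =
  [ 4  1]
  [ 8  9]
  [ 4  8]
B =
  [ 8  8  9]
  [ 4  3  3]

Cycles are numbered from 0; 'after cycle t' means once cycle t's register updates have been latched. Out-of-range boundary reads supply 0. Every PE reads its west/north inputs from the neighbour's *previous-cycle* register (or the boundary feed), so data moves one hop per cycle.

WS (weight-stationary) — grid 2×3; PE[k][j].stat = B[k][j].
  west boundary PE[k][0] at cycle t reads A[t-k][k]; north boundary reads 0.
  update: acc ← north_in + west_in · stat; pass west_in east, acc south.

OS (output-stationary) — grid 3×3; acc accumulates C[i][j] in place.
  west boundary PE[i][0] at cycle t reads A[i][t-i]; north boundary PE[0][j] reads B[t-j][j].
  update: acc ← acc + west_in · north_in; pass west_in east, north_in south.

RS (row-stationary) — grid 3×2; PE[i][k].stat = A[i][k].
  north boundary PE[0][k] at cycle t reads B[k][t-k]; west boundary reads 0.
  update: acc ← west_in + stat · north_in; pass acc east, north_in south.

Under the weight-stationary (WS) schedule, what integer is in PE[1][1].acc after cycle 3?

WS 2×3: PE[1][1] cycle-by-cycle (with neighbour feeds):
  step 0 · PE0,1: acc=0; fwd→0 fwd↓0
  step 0 · PE1,0: acc=0; fwd→0 fwd↓0
  step 0 · PE1,1: acc=0; fwd→0 fwd↓0
  step 1 · PE0,1: acc=32; fwd→4 fwd↓32
  step 1 · PE1,0: acc=36; fwd→1 fwd↓36
  step 1 · PE1,1: acc=0; fwd→0 fwd↓0
  step 2 · PE0,1: acc=64; fwd→8 fwd↓64
  step 2 · PE1,0: acc=100; fwd→9 fwd↓100
  step 2 · PE1,1: acc=35; fwd→1 fwd↓35
  step 3 · PE0,1: acc=32; fwd→4 fwd↓32
  step 3 · PE1,0: acc=64; fwd→8 fwd↓64
  step 3 · PE1,1: acc=91; fwd→9 fwd↓91

PE[1][1].acc = 91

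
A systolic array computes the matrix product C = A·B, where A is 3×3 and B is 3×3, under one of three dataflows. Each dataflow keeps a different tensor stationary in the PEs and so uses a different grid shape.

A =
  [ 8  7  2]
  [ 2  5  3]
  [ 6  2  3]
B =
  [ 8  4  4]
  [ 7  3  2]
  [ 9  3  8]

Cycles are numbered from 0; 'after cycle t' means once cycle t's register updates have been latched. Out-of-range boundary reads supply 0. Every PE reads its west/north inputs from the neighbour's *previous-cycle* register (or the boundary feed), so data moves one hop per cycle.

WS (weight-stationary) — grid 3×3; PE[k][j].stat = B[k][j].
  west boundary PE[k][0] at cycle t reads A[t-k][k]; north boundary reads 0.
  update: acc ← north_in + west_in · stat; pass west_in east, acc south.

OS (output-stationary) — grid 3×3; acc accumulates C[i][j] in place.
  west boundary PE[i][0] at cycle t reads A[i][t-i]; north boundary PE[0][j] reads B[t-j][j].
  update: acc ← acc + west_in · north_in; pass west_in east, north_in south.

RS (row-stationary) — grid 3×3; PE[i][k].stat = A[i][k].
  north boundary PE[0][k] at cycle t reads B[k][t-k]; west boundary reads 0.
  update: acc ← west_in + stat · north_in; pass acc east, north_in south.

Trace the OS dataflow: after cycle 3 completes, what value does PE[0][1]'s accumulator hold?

PE[0][1].acc = 59

Tracing OS — 3×3 array, target PE[0][1]:
  after 0 — PE[0][0] acc=64, pass-E 8, pass-S 8
  after 0 — PE[0][1] acc=0, pass-E 0, pass-S 0
  after 1 — PE[0][0] acc=113, pass-E 7, pass-S 7
  after 1 — PE[0][1] acc=32, pass-E 8, pass-S 4
  after 2 — PE[0][0] acc=131, pass-E 2, pass-S 9
  after 2 — PE[0][1] acc=53, pass-E 7, pass-S 3
  after 3 — PE[0][0] acc=131, pass-E 0, pass-S 0
  after 3 — PE[0][1] acc=59, pass-E 2, pass-S 3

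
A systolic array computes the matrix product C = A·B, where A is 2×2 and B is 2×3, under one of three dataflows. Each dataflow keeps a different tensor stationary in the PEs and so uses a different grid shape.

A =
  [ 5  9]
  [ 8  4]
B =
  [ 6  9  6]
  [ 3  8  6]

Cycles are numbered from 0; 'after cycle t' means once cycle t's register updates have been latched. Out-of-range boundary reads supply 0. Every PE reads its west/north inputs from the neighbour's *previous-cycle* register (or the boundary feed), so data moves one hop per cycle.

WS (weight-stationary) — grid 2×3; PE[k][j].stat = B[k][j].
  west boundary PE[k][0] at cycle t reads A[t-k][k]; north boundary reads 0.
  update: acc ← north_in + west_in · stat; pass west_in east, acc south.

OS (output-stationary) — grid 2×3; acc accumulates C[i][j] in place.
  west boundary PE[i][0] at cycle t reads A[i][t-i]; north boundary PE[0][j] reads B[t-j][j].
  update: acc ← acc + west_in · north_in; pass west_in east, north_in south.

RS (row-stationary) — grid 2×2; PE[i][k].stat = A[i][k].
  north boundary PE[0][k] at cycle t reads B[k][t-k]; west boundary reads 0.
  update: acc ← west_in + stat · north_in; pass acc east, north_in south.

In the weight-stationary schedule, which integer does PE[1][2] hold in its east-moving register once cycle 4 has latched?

register = 4

WS on a 2×3 grid — tracing PE[1][2] and its feeders:
  0: (0,2).acc=0  regs=<0,0>
  0: (1,1).acc=0  regs=<0,0>
  0: (1,2).acc=0  regs=<0,0>
  1: (0,2).acc=0  regs=<0,0>
  1: (1,1).acc=0  regs=<0,0>
  1: (1,2).acc=0  regs=<0,0>
  2: (0,2).acc=30  regs=<5,30>
  2: (1,1).acc=117  regs=<9,117>
  2: (1,2).acc=0  regs=<0,0>
  3: (0,2).acc=48  regs=<8,48>
  3: (1,1).acc=104  regs=<4,104>
  3: (1,2).acc=84  regs=<9,84>
  4: (0,2).acc=0  regs=<0,0>
  4: (1,1).acc=0  regs=<0,0>
  4: (1,2).acc=72  regs=<4,72>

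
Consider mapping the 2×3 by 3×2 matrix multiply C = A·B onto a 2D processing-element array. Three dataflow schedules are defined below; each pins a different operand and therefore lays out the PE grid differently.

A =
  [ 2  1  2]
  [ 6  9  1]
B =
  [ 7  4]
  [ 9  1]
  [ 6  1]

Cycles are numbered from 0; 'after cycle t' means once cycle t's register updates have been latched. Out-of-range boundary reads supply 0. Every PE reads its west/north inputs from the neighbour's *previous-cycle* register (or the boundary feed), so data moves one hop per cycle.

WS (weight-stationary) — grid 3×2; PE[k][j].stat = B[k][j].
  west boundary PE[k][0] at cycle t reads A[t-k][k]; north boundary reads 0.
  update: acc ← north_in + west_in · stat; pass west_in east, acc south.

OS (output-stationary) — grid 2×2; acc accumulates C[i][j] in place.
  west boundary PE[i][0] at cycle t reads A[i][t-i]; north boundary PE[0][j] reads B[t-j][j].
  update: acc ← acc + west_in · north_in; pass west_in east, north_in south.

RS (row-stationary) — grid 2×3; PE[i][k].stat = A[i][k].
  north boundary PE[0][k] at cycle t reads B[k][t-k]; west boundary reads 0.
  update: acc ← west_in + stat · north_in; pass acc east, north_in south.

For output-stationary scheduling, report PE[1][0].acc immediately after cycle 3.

PE[1][0].acc = 129

OS on a 2×2 grid — tracing PE[1][0] and its feeders:
  cycle 0: PE[0][0] → acc 14, east 2, south 7
  cycle 0: PE[1][0] → acc 0, east 0, south 0
  cycle 1: PE[0][0] → acc 23, east 1, south 9
  cycle 1: PE[1][0] → acc 42, east 6, south 7
  cycle 2: PE[0][0] → acc 35, east 2, south 6
  cycle 2: PE[1][0] → acc 123, east 9, south 9
  cycle 3: PE[0][0] → acc 35, east 0, south 0
  cycle 3: PE[1][0] → acc 129, east 1, south 6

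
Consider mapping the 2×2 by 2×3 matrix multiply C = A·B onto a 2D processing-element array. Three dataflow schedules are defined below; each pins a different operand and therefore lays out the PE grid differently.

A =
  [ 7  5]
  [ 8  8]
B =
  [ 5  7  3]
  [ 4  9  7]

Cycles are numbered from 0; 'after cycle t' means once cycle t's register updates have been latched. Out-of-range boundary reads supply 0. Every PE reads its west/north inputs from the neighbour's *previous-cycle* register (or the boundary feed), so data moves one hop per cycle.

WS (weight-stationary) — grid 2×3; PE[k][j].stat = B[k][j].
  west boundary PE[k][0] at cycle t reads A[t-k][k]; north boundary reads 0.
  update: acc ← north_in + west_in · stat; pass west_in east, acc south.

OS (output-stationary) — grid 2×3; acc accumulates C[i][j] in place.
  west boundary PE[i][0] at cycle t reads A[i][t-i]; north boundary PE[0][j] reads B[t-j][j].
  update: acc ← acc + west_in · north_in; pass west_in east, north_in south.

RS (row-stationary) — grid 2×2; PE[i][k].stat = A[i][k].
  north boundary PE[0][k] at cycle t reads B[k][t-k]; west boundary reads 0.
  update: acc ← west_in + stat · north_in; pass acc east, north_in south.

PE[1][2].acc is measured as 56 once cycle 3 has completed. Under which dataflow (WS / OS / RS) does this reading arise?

dataflow = WS

WS [2×3] PE[1][2] across cycles:
  cycle 0: PE[1][2] → acc 0, east 0, south 0
  cycle 1: PE[1][2] → acc 0, east 0, south 0
  cycle 2: PE[1][2] → acc 0, east 0, south 0
  cycle 3: PE[1][2] → acc 56, east 5, south 56
OS [2×3] PE[1][2] across cycles:
  cycle 0: PE[1][2] → acc 0, east 0, south 0
  cycle 1: PE[1][2] → acc 0, east 0, south 0
  cycle 2: PE[1][2] → acc 0, east 0, south 0
  cycle 3: PE[1][2] → acc 24, east 8, south 3
— RS: 2×2 array has no PE[1][2].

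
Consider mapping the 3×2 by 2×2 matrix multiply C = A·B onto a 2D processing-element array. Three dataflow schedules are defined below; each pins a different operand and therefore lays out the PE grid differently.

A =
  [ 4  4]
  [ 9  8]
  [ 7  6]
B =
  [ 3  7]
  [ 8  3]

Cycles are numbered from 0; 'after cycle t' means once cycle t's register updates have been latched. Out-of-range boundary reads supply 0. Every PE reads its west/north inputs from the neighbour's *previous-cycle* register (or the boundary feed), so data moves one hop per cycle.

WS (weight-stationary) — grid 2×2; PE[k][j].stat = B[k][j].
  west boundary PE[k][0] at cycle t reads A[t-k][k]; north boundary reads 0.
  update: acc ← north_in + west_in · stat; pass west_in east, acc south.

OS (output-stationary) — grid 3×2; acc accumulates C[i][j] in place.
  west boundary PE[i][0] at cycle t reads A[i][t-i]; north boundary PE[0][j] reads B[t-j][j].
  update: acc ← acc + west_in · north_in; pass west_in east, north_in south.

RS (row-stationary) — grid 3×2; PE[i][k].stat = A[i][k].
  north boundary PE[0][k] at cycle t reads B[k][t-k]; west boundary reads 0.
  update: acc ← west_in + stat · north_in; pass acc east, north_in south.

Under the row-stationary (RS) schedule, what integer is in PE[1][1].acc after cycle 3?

RS 3×2: PE[1][1] cycle-by-cycle (with neighbour feeds):
  c0 r0c1: 0 / 0 / 0
  c0 r1c0: 0 / 0 / 0
  c0 r1c1: 0 / 0 / 0
  c1 r0c1: 44 / 44 / 8
  c1 r1c0: 27 / 27 / 3
  c1 r1c1: 0 / 0 / 0
  c2 r0c1: 40 / 40 / 3
  c2 r1c0: 63 / 63 / 7
  c2 r1c1: 91 / 91 / 8
  c3 r0c1: 0 / 0 / 0
  c3 r1c0: 0 / 0 / 0
  c3 r1c1: 87 / 87 / 3

PE[1][1].acc = 87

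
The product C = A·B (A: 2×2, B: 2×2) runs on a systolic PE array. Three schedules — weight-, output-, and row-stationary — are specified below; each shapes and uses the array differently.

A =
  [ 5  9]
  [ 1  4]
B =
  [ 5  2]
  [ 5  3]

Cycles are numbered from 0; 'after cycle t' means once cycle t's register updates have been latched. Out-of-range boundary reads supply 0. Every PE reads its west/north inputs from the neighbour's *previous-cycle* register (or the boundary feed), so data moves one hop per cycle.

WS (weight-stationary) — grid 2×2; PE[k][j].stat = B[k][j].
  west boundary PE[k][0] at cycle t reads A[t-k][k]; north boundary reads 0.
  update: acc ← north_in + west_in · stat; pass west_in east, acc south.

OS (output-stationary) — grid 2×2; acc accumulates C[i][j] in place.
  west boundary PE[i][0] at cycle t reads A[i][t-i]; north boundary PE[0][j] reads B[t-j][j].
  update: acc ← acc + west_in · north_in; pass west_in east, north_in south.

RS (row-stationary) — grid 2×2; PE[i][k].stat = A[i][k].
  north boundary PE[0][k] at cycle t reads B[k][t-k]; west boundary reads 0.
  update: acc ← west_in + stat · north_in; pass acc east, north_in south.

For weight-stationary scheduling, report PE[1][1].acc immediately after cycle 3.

PE[1][1].acc = 14

WS (2×2). Following PE[1][1] plus its west/north inputs:
  after 0 — PE[0][1] acc=0, pass-E 0, pass-S 0
  after 0 — PE[1][0] acc=0, pass-E 0, pass-S 0
  after 0 — PE[1][1] acc=0, pass-E 0, pass-S 0
  after 1 — PE[0][1] acc=10, pass-E 5, pass-S 10
  after 1 — PE[1][0] acc=70, pass-E 9, pass-S 70
  after 1 — PE[1][1] acc=0, pass-E 0, pass-S 0
  after 2 — PE[0][1] acc=2, pass-E 1, pass-S 2
  after 2 — PE[1][0] acc=25, pass-E 4, pass-S 25
  after 2 — PE[1][1] acc=37, pass-E 9, pass-S 37
  after 3 — PE[0][1] acc=0, pass-E 0, pass-S 0
  after 3 — PE[1][0] acc=0, pass-E 0, pass-S 0
  after 3 — PE[1][1] acc=14, pass-E 4, pass-S 14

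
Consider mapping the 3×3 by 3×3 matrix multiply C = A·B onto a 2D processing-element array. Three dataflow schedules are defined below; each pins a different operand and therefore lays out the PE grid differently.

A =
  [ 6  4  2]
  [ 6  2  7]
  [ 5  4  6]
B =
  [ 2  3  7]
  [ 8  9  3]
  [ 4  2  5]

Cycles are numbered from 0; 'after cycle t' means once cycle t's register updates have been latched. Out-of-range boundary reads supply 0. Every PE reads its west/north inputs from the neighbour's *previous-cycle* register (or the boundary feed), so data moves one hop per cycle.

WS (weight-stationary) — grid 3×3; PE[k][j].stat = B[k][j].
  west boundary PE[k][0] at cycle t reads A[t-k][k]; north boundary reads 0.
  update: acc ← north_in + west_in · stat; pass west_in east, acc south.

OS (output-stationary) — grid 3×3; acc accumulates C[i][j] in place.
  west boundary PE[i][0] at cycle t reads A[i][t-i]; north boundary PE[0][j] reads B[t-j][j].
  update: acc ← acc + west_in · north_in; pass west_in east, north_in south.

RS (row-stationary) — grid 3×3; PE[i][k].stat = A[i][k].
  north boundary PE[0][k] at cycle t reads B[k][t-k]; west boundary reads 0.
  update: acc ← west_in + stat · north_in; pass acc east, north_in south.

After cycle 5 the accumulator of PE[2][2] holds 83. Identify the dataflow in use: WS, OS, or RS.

dataflow = WS

— WS: 3×3; PE[2][2] trace:
  0: (2,2).acc=0  regs=<0,0>
  1: (2,2).acc=0  regs=<0,0>
  2: (2,2).acc=0  regs=<0,0>
  3: (2,2).acc=0  regs=<0,0>
  4: (2,2).acc=64  regs=<2,64>
  5: (2,2).acc=83  regs=<7,83>
— OS: 3×3; PE[2][2] trace:
  0: (2,2).acc=0  regs=<0,0>
  1: (2,2).acc=0  regs=<0,0>
  2: (2,2).acc=0  regs=<0,0>
  3: (2,2).acc=0  regs=<0,0>
  4: (2,2).acc=35  regs=<5,7>
  5: (2,2).acc=47  regs=<4,3>
— RS: 3×3; PE[2][2] trace:
  0: (2,2).acc=0  regs=<0,0>
  1: (2,2).acc=0  regs=<0,0>
  2: (2,2).acc=0  regs=<0,0>
  3: (2,2).acc=0  regs=<0,0>
  4: (2,2).acc=66  regs=<66,4>
  5: (2,2).acc=63  regs=<63,2>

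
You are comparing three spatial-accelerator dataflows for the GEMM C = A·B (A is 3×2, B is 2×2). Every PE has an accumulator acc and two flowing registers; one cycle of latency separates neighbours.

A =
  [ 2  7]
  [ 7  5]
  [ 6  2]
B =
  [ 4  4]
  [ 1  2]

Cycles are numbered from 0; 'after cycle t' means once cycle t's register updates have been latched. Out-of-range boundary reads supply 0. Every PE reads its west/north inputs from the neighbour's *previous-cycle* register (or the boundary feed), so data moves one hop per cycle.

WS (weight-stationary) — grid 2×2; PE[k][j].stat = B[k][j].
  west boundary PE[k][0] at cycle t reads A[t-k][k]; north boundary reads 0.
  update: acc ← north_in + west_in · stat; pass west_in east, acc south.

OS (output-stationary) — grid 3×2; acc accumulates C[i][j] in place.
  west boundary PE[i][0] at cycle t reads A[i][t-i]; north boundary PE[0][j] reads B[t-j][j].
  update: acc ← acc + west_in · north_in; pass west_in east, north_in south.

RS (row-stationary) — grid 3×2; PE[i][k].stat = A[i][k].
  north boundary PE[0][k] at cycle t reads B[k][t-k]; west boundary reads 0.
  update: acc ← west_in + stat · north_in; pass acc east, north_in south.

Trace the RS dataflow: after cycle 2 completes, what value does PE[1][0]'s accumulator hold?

Tracing RS — 3×2 array, target PE[1][0]:
  [0] (0,0) acc=8 (h:8 v:4)
  [0] (1,0) acc=0 (h:0 v:0)
  [1] (0,0) acc=8 (h:8 v:4)
  [1] (1,0) acc=28 (h:28 v:4)
  [2] (0,0) acc=0 (h:0 v:0)
  [2] (1,0) acc=28 (h:28 v:4)

PE[1][0].acc = 28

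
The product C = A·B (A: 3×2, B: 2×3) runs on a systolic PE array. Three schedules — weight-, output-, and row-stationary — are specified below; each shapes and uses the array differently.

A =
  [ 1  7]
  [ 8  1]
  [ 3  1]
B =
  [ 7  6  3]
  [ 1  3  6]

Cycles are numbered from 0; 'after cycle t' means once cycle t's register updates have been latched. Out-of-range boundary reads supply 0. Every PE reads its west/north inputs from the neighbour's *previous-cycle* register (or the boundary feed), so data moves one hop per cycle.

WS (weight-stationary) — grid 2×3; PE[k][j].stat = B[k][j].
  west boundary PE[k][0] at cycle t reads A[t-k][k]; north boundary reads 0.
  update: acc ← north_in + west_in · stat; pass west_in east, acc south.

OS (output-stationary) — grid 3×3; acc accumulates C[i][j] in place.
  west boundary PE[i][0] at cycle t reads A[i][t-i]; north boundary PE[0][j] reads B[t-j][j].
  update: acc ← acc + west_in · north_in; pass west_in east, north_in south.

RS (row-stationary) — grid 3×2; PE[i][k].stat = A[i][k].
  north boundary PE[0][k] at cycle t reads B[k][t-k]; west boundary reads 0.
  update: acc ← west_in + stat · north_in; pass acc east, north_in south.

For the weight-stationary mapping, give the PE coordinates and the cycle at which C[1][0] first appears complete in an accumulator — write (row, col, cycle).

(row, col, cycle) = (1, 0, 2)

WS — PE[1][0] is where C[1][0] collects:
  after 0 — PE[1][0] acc=0, pass-E 0, pass-S 0
  after 1 — PE[1][0] acc=14, pass-E 7, pass-S 14
  after 2 — PE[1][0] acc=57, pass-E 1, pass-S 57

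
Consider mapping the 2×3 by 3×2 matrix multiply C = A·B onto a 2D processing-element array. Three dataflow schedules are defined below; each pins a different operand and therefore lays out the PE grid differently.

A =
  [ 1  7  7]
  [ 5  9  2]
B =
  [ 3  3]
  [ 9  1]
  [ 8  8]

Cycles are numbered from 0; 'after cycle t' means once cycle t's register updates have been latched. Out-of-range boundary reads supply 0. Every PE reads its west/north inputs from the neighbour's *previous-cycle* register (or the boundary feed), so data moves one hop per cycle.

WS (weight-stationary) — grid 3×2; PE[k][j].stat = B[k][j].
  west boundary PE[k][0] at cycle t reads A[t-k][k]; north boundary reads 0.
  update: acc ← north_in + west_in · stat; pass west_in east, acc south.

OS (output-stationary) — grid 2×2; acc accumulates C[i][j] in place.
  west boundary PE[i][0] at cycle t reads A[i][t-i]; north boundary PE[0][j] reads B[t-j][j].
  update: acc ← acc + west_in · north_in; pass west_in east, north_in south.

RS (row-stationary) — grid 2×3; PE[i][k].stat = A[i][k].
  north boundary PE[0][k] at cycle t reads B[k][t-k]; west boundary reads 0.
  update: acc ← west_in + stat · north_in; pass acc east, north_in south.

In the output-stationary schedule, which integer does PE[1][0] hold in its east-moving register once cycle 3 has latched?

register = 2

OS (2×2). Following PE[1][0] plus its west/north inputs:
  0: (0,0).acc=3  regs=<1,3>
  0: (1,0).acc=0  regs=<0,0>
  1: (0,0).acc=66  regs=<7,9>
  1: (1,0).acc=15  regs=<5,3>
  2: (0,0).acc=122  regs=<7,8>
  2: (1,0).acc=96  regs=<9,9>
  3: (0,0).acc=122  regs=<0,0>
  3: (1,0).acc=112  regs=<2,8>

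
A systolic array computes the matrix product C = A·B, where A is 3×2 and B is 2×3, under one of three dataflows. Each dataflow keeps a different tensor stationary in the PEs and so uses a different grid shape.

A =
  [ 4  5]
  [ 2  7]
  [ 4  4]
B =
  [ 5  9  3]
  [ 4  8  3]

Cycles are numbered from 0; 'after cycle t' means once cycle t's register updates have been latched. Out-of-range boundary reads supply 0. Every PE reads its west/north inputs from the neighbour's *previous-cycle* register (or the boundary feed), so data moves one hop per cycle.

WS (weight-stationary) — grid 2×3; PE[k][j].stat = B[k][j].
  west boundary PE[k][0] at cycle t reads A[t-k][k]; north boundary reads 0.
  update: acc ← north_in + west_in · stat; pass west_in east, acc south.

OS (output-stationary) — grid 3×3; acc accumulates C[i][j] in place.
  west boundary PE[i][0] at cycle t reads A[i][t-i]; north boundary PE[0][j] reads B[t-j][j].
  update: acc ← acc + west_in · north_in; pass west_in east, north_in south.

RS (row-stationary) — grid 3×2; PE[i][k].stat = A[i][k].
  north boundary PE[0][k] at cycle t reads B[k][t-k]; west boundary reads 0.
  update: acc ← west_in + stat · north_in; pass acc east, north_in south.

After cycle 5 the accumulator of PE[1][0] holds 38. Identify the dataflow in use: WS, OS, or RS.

— WS: 2×3; PE[1][0] trace:
  step 0 · PE1,0: acc=0; fwd→0 fwd↓0
  step 1 · PE1,0: acc=40; fwd→5 fwd↓40
  step 2 · PE1,0: acc=38; fwd→7 fwd↓38
  step 3 · PE1,0: acc=36; fwd→4 fwd↓36
  step 4 · PE1,0: acc=0; fwd→0 fwd↓0
  step 5 · PE1,0: acc=0; fwd→0 fwd↓0
— OS: 3×3; PE[1][0] trace:
  step 0 · PE1,0: acc=0; fwd→0 fwd↓0
  step 1 · PE1,0: acc=10; fwd→2 fwd↓5
  step 2 · PE1,0: acc=38; fwd→7 fwd↓4
  step 3 · PE1,0: acc=38; fwd→0 fwd↓0
  step 4 · PE1,0: acc=38; fwd→0 fwd↓0
  step 5 · PE1,0: acc=38; fwd→0 fwd↓0
— RS: 3×2; PE[1][0] trace:
  step 0 · PE1,0: acc=0; fwd→0 fwd↓0
  step 1 · PE1,0: acc=10; fwd→10 fwd↓5
  step 2 · PE1,0: acc=18; fwd→18 fwd↓9
  step 3 · PE1,0: acc=6; fwd→6 fwd↓3
  step 4 · PE1,0: acc=0; fwd→0 fwd↓0
  step 5 · PE1,0: acc=0; fwd→0 fwd↓0

dataflow = OS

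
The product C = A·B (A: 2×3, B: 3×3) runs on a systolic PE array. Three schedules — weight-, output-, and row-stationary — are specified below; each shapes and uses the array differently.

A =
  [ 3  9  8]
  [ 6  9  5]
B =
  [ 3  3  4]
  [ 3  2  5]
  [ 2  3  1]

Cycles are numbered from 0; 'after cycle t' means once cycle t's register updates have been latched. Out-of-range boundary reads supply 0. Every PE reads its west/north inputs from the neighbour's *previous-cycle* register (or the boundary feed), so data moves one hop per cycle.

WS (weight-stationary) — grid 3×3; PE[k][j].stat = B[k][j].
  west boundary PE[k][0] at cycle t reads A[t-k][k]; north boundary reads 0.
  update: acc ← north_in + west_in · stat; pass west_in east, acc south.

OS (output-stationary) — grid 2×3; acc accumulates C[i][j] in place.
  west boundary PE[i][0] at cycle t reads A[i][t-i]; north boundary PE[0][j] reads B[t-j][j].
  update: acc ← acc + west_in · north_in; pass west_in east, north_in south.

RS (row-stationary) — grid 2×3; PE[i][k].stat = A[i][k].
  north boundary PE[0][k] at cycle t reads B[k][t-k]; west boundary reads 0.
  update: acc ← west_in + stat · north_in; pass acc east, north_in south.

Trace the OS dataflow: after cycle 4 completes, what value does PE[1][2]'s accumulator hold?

PE[1][2].acc = 69

Tracing OS — 2×3 array, target PE[1][2]:
  after 0 — PE[0][2] acc=0, pass-E 0, pass-S 0
  after 0 — PE[1][1] acc=0, pass-E 0, pass-S 0
  after 0 — PE[1][2] acc=0, pass-E 0, pass-S 0
  after 1 — PE[0][2] acc=0, pass-E 0, pass-S 0
  after 1 — PE[1][1] acc=0, pass-E 0, pass-S 0
  after 1 — PE[1][2] acc=0, pass-E 0, pass-S 0
  after 2 — PE[0][2] acc=12, pass-E 3, pass-S 4
  after 2 — PE[1][1] acc=18, pass-E 6, pass-S 3
  after 2 — PE[1][2] acc=0, pass-E 0, pass-S 0
  after 3 — PE[0][2] acc=57, pass-E 9, pass-S 5
  after 3 — PE[1][1] acc=36, pass-E 9, pass-S 2
  after 3 — PE[1][2] acc=24, pass-E 6, pass-S 4
  after 4 — PE[0][2] acc=65, pass-E 8, pass-S 1
  after 4 — PE[1][1] acc=51, pass-E 5, pass-S 3
  after 4 — PE[1][2] acc=69, pass-E 9, pass-S 5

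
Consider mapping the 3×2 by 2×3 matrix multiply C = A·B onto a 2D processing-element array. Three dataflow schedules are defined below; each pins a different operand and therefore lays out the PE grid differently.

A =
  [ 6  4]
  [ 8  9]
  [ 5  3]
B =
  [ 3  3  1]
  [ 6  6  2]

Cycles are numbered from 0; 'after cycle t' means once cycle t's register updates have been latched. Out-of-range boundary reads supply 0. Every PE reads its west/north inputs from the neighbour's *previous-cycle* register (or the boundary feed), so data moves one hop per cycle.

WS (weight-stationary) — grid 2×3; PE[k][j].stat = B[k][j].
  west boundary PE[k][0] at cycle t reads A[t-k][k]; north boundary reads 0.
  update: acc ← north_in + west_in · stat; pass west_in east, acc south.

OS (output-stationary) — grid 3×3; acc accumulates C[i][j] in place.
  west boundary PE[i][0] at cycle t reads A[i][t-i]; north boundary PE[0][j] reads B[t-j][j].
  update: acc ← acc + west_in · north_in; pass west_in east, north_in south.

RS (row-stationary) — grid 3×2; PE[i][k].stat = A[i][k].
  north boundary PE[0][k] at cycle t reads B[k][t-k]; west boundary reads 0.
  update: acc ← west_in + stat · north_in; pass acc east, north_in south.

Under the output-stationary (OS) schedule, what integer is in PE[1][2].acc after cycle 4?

OS on a 3×3 grid — tracing PE[1][2] and its feeders:
  @0  [0,2]  acc 0  |  →0  ↓0
  @0  [1,1]  acc 0  |  →0  ↓0
  @0  [1,2]  acc 0  |  →0  ↓0
  @1  [0,2]  acc 0  |  →0  ↓0
  @1  [1,1]  acc 0  |  →0  ↓0
  @1  [1,2]  acc 0  |  →0  ↓0
  @2  [0,2]  acc 6  |  →6  ↓1
  @2  [1,1]  acc 24  |  →8  ↓3
  @2  [1,2]  acc 0  |  →0  ↓0
  @3  [0,2]  acc 14  |  →4  ↓2
  @3  [1,1]  acc 78  |  →9  ↓6
  @3  [1,2]  acc 8  |  →8  ↓1
  @4  [0,2]  acc 14  |  →0  ↓0
  @4  [1,1]  acc 78  |  →0  ↓0
  @4  [1,2]  acc 26  |  →9  ↓2

PE[1][2].acc = 26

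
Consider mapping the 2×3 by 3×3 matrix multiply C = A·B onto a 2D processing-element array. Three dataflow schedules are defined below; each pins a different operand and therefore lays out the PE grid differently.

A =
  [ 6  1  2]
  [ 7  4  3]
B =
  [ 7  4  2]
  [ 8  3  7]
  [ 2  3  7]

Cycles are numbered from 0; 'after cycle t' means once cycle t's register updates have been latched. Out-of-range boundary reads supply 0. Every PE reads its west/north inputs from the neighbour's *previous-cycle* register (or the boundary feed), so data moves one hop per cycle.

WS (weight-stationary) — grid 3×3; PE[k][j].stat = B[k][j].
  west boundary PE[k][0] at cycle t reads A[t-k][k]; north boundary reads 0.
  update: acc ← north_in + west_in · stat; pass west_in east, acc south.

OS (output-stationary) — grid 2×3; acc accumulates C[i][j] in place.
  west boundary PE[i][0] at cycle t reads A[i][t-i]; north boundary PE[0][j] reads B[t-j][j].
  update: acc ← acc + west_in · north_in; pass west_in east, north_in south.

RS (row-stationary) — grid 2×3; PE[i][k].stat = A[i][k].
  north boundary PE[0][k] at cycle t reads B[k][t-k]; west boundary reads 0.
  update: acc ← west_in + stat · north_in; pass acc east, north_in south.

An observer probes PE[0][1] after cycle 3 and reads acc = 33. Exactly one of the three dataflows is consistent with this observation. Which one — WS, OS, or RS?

Under WS (3×3), PE[0][1]:
  [0] (0,1) acc=0 (h:0 v:0)
  [1] (0,1) acc=24 (h:6 v:24)
  [2] (0,1) acc=28 (h:7 v:28)
  [3] (0,1) acc=0 (h:0 v:0)
Under OS (2×3), PE[0][1]:
  [0] (0,1) acc=0 (h:0 v:0)
  [1] (0,1) acc=24 (h:6 v:4)
  [2] (0,1) acc=27 (h:1 v:3)
  [3] (0,1) acc=33 (h:2 v:3)
Under RS (2×3), PE[0][1]:
  [0] (0,1) acc=0 (h:0 v:0)
  [1] (0,1) acc=50 (h:50 v:8)
  [2] (0,1) acc=27 (h:27 v:3)
  [3] (0,1) acc=19 (h:19 v:7)

dataflow = OS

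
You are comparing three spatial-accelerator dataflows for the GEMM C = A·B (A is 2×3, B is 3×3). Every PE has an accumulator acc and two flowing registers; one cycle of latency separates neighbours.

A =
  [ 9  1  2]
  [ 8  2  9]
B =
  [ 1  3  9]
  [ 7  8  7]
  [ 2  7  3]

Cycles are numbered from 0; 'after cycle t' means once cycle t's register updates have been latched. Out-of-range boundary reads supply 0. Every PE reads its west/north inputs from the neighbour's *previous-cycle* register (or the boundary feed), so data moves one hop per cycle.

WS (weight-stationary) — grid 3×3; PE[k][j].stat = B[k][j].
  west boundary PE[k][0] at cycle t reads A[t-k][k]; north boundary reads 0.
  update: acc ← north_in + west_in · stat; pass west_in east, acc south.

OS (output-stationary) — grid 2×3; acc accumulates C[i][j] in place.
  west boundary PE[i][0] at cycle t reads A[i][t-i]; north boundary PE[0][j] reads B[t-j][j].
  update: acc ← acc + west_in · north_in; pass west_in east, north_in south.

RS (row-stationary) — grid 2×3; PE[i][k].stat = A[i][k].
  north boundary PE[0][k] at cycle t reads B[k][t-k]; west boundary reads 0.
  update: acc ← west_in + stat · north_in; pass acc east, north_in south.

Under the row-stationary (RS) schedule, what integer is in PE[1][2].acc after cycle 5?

RS 2×3: PE[1][2] cycle-by-cycle (with neighbour feeds):
  @0  [0,2]  acc 0  |  →0  ↓0
  @0  [1,1]  acc 0  |  →0  ↓0
  @0  [1,2]  acc 0  |  →0  ↓0
  @1  [0,2]  acc 0  |  →0  ↓0
  @1  [1,1]  acc 0  |  →0  ↓0
  @1  [1,2]  acc 0  |  →0  ↓0
  @2  [0,2]  acc 20  |  →20  ↓2
  @2  [1,1]  acc 22  |  →22  ↓7
  @2  [1,2]  acc 0  |  →0  ↓0
  @3  [0,2]  acc 49  |  →49  ↓7
  @3  [1,1]  acc 40  |  →40  ↓8
  @3  [1,2]  acc 40  |  →40  ↓2
  @4  [0,2]  acc 94  |  →94  ↓3
  @4  [1,1]  acc 86  |  →86  ↓7
  @4  [1,2]  acc 103  |  →103  ↓7
  @5  [0,2]  acc 0  |  →0  ↓0
  @5  [1,1]  acc 0  |  →0  ↓0
  @5  [1,2]  acc 113  |  →113  ↓3

PE[1][2].acc = 113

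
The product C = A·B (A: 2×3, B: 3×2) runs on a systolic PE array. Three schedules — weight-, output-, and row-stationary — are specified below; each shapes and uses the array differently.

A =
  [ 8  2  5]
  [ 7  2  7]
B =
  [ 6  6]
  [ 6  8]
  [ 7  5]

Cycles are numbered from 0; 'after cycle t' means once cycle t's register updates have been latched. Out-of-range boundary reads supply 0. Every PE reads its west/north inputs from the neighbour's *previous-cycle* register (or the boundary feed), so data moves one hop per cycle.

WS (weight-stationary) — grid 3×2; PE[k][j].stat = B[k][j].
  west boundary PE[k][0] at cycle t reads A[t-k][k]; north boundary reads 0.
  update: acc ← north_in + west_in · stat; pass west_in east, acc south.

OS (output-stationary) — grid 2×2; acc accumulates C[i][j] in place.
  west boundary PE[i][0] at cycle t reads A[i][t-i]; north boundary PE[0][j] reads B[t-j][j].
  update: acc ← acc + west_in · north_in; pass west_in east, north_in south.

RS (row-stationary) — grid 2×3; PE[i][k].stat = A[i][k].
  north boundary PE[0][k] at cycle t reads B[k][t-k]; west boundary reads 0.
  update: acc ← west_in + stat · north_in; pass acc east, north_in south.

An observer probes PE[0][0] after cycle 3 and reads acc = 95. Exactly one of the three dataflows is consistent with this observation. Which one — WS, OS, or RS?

dataflow = OS

WS (3×2 grid), PE[0][0]:
  @0  [0,0]  acc 48  |  →8  ↓48
  @1  [0,0]  acc 42  |  →7  ↓42
  @2  [0,0]  acc 0  |  →0  ↓0
  @3  [0,0]  acc 0  |  →0  ↓0
OS (2×2 grid), PE[0][0]:
  @0  [0,0]  acc 48  |  →8  ↓6
  @1  [0,0]  acc 60  |  →2  ↓6
  @2  [0,0]  acc 95  |  →5  ↓7
  @3  [0,0]  acc 95  |  →0  ↓0
RS (2×3 grid), PE[0][0]:
  @0  [0,0]  acc 48  |  →48  ↓6
  @1  [0,0]  acc 48  |  →48  ↓6
  @2  [0,0]  acc 0  |  →0  ↓0
  @3  [0,0]  acc 0  |  →0  ↓0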